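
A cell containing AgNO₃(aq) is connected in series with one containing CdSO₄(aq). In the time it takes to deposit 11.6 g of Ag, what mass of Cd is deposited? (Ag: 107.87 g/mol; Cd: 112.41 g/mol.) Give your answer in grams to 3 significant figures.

6.04 g

n(Ag) = 11.6 / 107.87 = 0.1075 mol
Ag⁺ + e⁻ → Ag, so n(e⁻) = 0.1075 mol
Same current for the same time ⇒ same n(e⁻) = 0.1075 mol in both cells.
Cd²⁺ + 2e⁻ → Cd, so n(Cd) = 0.1075 / 2 = 0.05375 mol
m(Cd) = 0.05375 × 112.41 = 6.04 g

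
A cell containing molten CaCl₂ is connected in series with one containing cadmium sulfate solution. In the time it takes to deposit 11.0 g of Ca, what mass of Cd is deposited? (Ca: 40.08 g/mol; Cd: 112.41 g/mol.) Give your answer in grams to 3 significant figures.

n(Ca) = 11.0 / 40.08 = 0.2745 mol
Ca²⁺ + 2e⁻ → Ca, so n(e⁻) = 2 × 0.2745 = 0.5490 mol
The cells are in series, so the same charge (and hence the same n(e⁻) = 0.5490 mol) passes through both.
Cd²⁺ + 2e⁻ → Cd, so n(Cd) = 0.5490 / 2 = 0.2745 mol
m(Cd) = 0.2745 × 112.41 = 30.9 g

30.9 g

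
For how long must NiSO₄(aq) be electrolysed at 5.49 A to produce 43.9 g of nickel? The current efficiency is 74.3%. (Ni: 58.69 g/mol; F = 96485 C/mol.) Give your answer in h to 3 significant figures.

n(Ni) = 43.9 / 58.69 = 0.7480 mol
Ni²⁺ + 2e⁻ → Ni, so n(e⁻) = 2 × 0.7480 = 1.496 mol
Q = 1.496 × 96485 / 0.743 = 1.943×10^5 C
t = Q / I = 1.943×10^5 / 5.49 = 35390 s = 9.83 h

9.83 h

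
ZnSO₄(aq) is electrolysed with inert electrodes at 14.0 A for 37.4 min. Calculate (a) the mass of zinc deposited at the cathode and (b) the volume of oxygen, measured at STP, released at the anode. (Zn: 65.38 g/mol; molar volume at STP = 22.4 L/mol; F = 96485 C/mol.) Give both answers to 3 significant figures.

10.6 g Zn; 1.82 L O₂

Q = 14.0 × 2244 = 31420 C; n(e⁻) = 31420 / 96485 = 0.3256 mol
Cathode: Zn²⁺ + 2e⁻ → Zn → n(Zn) = 0.3256/2 = 0.1628 mol → 10.6 g
Anode: 2H₂O → O₂ + 4H⁺ + 4e⁻ → n(O₂) = 0.3256/4 = 0.08140 mol → 1.82 L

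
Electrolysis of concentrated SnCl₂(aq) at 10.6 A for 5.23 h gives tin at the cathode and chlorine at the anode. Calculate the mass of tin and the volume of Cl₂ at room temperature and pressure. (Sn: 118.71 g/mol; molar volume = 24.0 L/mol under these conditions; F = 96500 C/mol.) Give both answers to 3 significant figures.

Q = 10.6 × 18828 = 1.996×10^5 C; n(e⁻) = 1.996×10^5 / 96500 = 2.068 mol
Cathode: Sn²⁺ + 2e⁻ → Sn → n(Sn) = 2.068/2 = 1.034 mol → 123 g
Anode: 2Cl⁻ → Cl₂ + 2e⁻ → n(Cl₂) = 2.068/2 = 1.034 mol → 24.8 L

123 g Sn; 24.8 L Cl₂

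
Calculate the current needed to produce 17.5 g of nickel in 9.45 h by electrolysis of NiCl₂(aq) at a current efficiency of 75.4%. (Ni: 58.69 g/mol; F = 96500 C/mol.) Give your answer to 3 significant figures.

2.24 A

n(Ni) = 17.5 / 58.69 = 0.2982 mol
Ni²⁺ + 2e⁻ → Ni, so n(e⁻) = 2 × 0.2982 = 0.5964 mol
Q = 0.5964 × 96500 / 0.754 = 76330 C
I = Q / t = 76330 / 34020 s = 2.24 A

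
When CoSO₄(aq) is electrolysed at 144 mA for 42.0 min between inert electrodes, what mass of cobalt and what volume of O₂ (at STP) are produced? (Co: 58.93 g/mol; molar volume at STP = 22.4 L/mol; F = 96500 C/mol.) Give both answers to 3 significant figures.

Q = 0.144 × 2520 = 362.9 C; n(e⁻) = 362.9 / 96500 = 0.003761 mol
Cathode: Co²⁺ + 2e⁻ → Co → n(Co) = 0.003761/2 = 0.001881 mol → 0.111 g
Anode: 2H₂O → O₂ + 4H⁺ + 4e⁻ → n(O₂) = 0.003761/4 = 9.403×10^-4 mol → 0.0211 L

0.111 g Co; 0.0211 L O₂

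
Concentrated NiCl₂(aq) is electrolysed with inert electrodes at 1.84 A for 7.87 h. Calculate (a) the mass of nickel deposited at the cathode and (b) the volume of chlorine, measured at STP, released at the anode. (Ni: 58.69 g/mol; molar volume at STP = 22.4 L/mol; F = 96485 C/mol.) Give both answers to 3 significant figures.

Q = 1.84 × 28332 = 52130 C; n(e⁻) = 52130 / 96485 = 0.5403 mol
Cathode: Ni²⁺ + 2e⁻ → Ni → n(Ni) = 0.5403/2 = 0.2702 mol → 15.9 g
Anode: 2Cl⁻ → Cl₂ + 2e⁻ → n(Cl₂) = 0.5403/2 = 0.2702 mol → 6.05 L

15.9 g Ni; 6.05 L Cl₂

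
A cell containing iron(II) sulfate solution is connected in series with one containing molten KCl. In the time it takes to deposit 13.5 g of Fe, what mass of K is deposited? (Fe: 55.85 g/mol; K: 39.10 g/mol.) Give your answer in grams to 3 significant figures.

18.9 g

n(Fe) = 13.5 / 55.85 = 0.2417 mol
Fe²⁺ + 2e⁻ → Fe, so n(e⁻) = 2 × 0.2417 = 0.4834 mol
Same current for the same time ⇒ same n(e⁻) = 0.4834 mol in both cells.
K⁺ + e⁻ → K, so n(K) = 0.4834 mol
m(K) = 0.4834 × 39.10 = 18.9 g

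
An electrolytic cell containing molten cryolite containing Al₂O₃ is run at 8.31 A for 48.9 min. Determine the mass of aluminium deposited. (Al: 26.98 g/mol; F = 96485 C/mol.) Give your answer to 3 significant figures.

2.27 g

Q = 8.31 A × 2934 s = 24380 C
n(e⁻) = 24380 / 96485 = 0.2527 mol
Al³⁺ + 3e⁻ → Al, so n(Al) = 0.2527 / 3 = 0.08423 mol
m = 0.08423 × 26.98 = 2.27 g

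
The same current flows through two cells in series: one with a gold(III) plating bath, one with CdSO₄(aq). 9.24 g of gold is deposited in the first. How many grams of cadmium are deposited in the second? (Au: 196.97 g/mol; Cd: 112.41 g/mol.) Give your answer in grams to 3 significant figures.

n(Au) = 9.24 / 196.97 = 0.04691 mol
Au³⁺ + 3e⁻ → Au, so n(e⁻) = 3 × 0.04691 = 0.1407 mol
Same current for the same time ⇒ same n(e⁻) = 0.1407 mol in both cells.
Cd²⁺ + 2e⁻ → Cd, so n(Cd) = 0.1407 / 2 = 0.07035 mol
m(Cd) = 0.07035 × 112.41 = 7.91 g

7.91 g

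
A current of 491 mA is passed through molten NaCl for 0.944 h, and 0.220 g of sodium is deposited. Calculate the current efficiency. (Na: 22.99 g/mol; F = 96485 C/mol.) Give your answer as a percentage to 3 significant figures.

55.3%

Q = 0.491 × 3398.4 = 1669 C
n(e⁻) = 1669 / 96485 = 0.01730 mol
Na⁺ + e⁻ → Na, so theoretical n(Na) = 0.01730 mol → 0.3977 g
Efficiency = 0.220 / 0.3977 = 0.5532 = 55.3%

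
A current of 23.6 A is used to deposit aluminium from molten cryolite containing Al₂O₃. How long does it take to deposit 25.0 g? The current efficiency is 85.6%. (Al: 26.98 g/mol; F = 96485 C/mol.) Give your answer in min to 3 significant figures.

221 min

n(Al) = 25.0 / 26.98 = 0.9266 mol
Al³⁺ + 3e⁻ → Al, so n(e⁻) = 3 × 0.9266 = 2.780 mol
Q = 2.780 × 96485 / 0.856 = 3.134×10^5 C
t = Q / I = 3.134×10^5 / 23.6 = 13280 s = 221 min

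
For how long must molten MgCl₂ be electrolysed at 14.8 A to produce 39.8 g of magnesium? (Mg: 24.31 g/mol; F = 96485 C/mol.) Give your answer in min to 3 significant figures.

356 min

n(Mg) = 39.8 / 24.31 = 1.637 mol
Mg²⁺ + 2e⁻ → Mg, so n(e⁻) = 2 × 1.637 = 3.274 mol
Q = 3.274 × 96485 = 3.159×10^5 C
t = Q / I = 3.159×10^5 / 14.8 = 21340 s = 356 min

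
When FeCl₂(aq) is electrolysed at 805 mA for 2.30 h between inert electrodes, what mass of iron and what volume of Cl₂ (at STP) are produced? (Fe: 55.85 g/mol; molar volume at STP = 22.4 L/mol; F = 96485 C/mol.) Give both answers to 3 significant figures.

1.93 g Fe; 0.774 L Cl₂

Q = 0.805 × 8280 = 6665 C; n(e⁻) = 6665 / 96485 = 0.06908 mol
Cathode: Fe²⁺ + 2e⁻ → Fe → n(Fe) = 0.06908/2 = 0.03454 mol → 1.93 g
Anode: 2Cl⁻ → Cl₂ + 2e⁻ → n(Cl₂) = 0.06908/2 = 0.03454 mol → 0.774 L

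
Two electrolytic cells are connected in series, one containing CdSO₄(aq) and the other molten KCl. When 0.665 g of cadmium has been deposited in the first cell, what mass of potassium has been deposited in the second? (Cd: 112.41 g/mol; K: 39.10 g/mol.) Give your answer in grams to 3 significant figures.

0.463 g

n(Cd) = 0.665 / 112.41 = 0.005916 mol
Cd²⁺ + 2e⁻ → Cd, so n(e⁻) = 2 × 0.005916 = 0.01183 mol
In series, the same 0.01183 mol of electrons flows through the second cell.
K⁺ + e⁻ → K, so n(K) = 0.01183 mol
m(K) = 0.01183 × 39.10 = 0.463 g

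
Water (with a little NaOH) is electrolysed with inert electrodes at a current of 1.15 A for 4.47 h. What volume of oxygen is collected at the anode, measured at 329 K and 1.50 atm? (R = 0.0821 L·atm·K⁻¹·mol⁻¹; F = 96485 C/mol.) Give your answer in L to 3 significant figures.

Q = 1.15 A × 16092 s = 18510 C
n(e⁻) = 18510 / 96485 = 0.1918 mol
2H₂O → O₂ + 4H⁺ + 4e⁻, so n(O₂) = 0.1918 / 4 = 0.04795 mol
V = nRT/P = 0.04795 × 0.0821 × 329 / 1.50 = 0.8634 L

0.863 L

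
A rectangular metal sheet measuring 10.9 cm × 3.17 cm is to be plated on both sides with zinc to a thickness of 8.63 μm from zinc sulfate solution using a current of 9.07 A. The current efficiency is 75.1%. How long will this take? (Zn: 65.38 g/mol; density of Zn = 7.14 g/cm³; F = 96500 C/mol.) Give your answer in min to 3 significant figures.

Plated area = 2 × 10.9 × 3.17 = 69.11 cm²
Volume = 69.11 × 8.63×10⁻⁴ cm = 0.05964 cm³
m(Zn) = 0.05964 × 7.14 = 0.4258 g
n(Zn) = 0.4258 / 65.38 = 0.006513 mol; n(e⁻) = 2 × 0.006513 = 0.01303 mol
Q = 0.01303 × 96500 / 0.751 = 1674 C
t = 1674 / 9.07 = 184.6 s = 3.08 min

3.08 min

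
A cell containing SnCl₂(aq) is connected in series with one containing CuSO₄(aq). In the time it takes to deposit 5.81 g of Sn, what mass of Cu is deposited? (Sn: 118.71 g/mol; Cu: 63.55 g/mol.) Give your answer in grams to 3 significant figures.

n(Sn) = 5.81 / 118.71 = 0.04894 mol
Sn²⁺ + 2e⁻ → Sn, so n(e⁻) = 2 × 0.04894 = 0.09788 mol
The cells are in series, so the same charge (and hence the same n(e⁻) = 0.09788 mol) passes through both.
Cu²⁺ + 2e⁻ → Cu, so n(Cu) = 0.09788 / 2 = 0.04894 mol
m(Cu) = 0.04894 × 63.55 = 3.11 g

3.11 g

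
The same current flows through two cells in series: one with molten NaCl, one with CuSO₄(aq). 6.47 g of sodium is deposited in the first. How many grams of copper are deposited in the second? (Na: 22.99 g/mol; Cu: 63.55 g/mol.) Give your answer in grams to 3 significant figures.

n(Na) = 6.47 / 22.99 = 0.2814 mol
Na⁺ + e⁻ → Na, so n(e⁻) = 0.2814 mol
In series, the same 0.2814 mol of electrons flows through the second cell.
Cu²⁺ + 2e⁻ → Cu, so n(Cu) = 0.2814 / 2 = 0.1407 mol
m(Cu) = 0.1407 × 63.55 = 8.94 g

8.94 g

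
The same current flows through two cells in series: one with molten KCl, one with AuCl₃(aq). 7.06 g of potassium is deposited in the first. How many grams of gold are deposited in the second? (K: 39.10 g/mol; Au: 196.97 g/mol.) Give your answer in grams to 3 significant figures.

n(K) = 7.06 / 39.10 = 0.1806 mol
K⁺ + e⁻ → K, so n(e⁻) = 0.1806 mol
Since the cells are in series, n(e⁻) in the Au cell is also 0.1806 mol.
Au³⁺ + 3e⁻ → Au, so n(Au) = 0.1806 / 3 = 0.06020 mol
m(Au) = 0.06020 × 196.97 = 11.9 g

11.9 g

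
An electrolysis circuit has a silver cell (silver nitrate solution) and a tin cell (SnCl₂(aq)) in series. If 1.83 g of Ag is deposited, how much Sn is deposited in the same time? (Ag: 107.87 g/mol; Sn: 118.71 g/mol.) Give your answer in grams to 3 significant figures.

1.01 g

n(Ag) = 1.83 / 107.87 = 0.01696 mol
Ag⁺ + e⁻ → Ag, so n(e⁻) = 0.01696 mol
Same current for the same time ⇒ same n(e⁻) = 0.01696 mol in both cells.
Sn²⁺ + 2e⁻ → Sn, so n(Sn) = 0.01696 / 2 = 0.008480 mol
m(Sn) = 0.008480 × 118.71 = 1.01 g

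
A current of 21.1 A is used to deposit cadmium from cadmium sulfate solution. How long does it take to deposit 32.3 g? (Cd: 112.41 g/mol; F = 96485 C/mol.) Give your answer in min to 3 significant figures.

n(Cd) = 32.3 / 112.41 = 0.2873 mol
Cd²⁺ + 2e⁻ → Cd, so n(e⁻) = 2 × 0.2873 = 0.5746 mol
Q = 0.5746 × 96485 = 55440 C
t = Q / I = 55440 / 21.1 = 2627 s = 43.8 min

43.8 min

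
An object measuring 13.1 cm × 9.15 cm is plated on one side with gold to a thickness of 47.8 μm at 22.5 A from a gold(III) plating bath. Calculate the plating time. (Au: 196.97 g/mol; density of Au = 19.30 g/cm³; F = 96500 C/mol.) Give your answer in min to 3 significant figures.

12.0 min

Plated area = 13.1 × 9.15 = 119.9 cm²
Volume = 119.9 × 47.8×10⁻⁴ cm = 0.5731 cm³
m(Au) = 0.5731 × 19.30 = 11.06 g
n(Au) = 11.06 / 196.97 = 0.05615 mol; n(e⁻) = 3 × 0.05615 = 0.1685 mol
Q = 0.1685 × 96500 = 16260 C
t = 16260 / 22.5 = 722.7 s = 12.0 min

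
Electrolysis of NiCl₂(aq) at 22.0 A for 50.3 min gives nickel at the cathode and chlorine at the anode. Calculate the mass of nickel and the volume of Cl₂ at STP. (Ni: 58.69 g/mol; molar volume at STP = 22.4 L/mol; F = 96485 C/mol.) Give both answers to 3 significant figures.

Q = 22.0 × 3018 = 66400 C; n(e⁻) = 66400 / 96485 = 0.6882 mol
Cathode: Ni²⁺ + 2e⁻ → Ni → n(Ni) = 0.6882/2 = 0.3441 mol → 20.2 g
Anode: 2Cl⁻ → Cl₂ + 2e⁻ → n(Cl₂) = 0.6882/2 = 0.3441 mol → 7.71 L

20.2 g Ni; 7.71 L Cl₂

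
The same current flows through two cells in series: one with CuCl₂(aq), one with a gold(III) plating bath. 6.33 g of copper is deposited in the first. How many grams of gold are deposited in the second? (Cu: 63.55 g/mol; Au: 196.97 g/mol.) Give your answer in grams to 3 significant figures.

n(Cu) = 6.33 / 63.55 = 0.09961 mol
Cu²⁺ + 2e⁻ → Cu, so n(e⁻) = 2 × 0.09961 = 0.1992 mol
In series, the same 0.1992 mol of electrons flows through the second cell.
Au³⁺ + 3e⁻ → Au, so n(Au) = 0.1992 / 3 = 0.06640 mol
m(Au) = 0.06640 × 196.97 = 13.1 g

13.1 g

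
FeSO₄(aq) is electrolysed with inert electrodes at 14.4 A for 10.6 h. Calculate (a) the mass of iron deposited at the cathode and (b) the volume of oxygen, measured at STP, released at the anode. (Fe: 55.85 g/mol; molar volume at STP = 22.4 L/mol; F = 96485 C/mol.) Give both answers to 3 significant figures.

Q = 14.4 × 38160 = 5.495×10^5 C; n(e⁻) = 5.495×10^5 / 96485 = 5.695 mol
Cathode: Fe²⁺ + 2e⁻ → Fe → n(Fe) = 5.695/2 = 2.848 mol → 159 g
Anode: 2H₂O → O₂ + 4H⁺ + 4e⁻ → n(O₂) = 5.695/4 = 1.424 mol → 31.9 L

159 g Fe; 31.9 L O₂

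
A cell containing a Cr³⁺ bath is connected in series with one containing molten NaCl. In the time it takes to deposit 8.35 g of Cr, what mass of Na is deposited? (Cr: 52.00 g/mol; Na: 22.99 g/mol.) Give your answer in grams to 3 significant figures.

n(Cr) = 8.35 / 52.00 = 0.1606 mol
Cr³⁺ + 3e⁻ → Cr, so n(e⁻) = 3 × 0.1606 = 0.4818 mol
Since the cells are in series, n(e⁻) in the Na cell is also 0.4818 mol.
Na⁺ + e⁻ → Na, so n(Na) = 0.4818 mol
m(Na) = 0.4818 × 22.99 = 11.1 g

11.1 g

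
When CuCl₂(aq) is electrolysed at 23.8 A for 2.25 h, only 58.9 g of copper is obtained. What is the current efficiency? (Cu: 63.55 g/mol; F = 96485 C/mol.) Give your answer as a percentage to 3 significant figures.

Q = 23.8 × 8100 = 1.928×10^5 C
n(e⁻) = 1.928×10^5 / 96485 = 1.998 mol
Cu²⁺ + 2e⁻ → Cu, so theoretical n(Cu) = 0.9990 mol → 63.49 g
Efficiency = 58.9 / 63.49 = 0.9277 = 92.8%

92.8%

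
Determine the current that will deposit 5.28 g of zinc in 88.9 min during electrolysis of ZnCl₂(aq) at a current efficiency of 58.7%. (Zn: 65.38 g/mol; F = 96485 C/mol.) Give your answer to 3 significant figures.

n(Zn) = 5.28 / 65.38 = 0.08076 mol
Zn²⁺ + 2e⁻ → Zn, so n(e⁻) = 2 × 0.08076 = 0.1615 mol
Q = 0.1615 × 96485 / 0.587 = 26550 C
I = Q / t = 26550 / 5334 s = 4.98 A

4.98 A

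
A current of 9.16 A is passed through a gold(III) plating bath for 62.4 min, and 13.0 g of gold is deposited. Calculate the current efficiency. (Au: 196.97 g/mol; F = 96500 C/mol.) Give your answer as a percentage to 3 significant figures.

55.7%

Q = 9.16 × 3744 = 34300 C
n(e⁻) = 34300 / 96500 = 0.3554 mol
Au³⁺ + 3e⁻ → Au, so theoretical n(Au) = 0.1185 mol → 23.34 g
Efficiency = 13.0 / 23.34 = 0.5570 = 55.7%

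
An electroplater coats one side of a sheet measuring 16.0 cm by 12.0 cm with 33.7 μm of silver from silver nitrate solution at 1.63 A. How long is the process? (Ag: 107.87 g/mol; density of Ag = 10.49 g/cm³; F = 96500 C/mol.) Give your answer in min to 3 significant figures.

Plated area = 16.0 × 12.0 = 192.0 cm²
Volume = 192.0 × 33.7×10⁻⁴ cm = 0.6470 cm³
m(Ag) = 0.6470 × 10.49 = 6.787 g
n(Ag) = 6.787 / 107.87 = 0.06292 mol; n(e⁻) = 0.06292 mol
Q = 0.06292 × 96500 = 6072 C
t = 6072 / 1.63 = 3725 s = 62.1 min

62.1 min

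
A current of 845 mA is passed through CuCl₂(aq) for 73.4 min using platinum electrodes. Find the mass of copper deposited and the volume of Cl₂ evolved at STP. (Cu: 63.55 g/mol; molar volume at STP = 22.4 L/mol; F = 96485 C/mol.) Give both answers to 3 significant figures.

Q = 0.845 × 4404 = 3721 C; n(e⁻) = 3721 / 96485 = 0.03857 mol
Cathode: Cu²⁺ + 2e⁻ → Cu → n(Cu) = 0.03857/2 = 0.01929 mol → 1.23 g
Anode: 2Cl⁻ → Cl₂ + 2e⁻ → n(Cl₂) = 0.03857/2 = 0.01929 mol → 0.432 L

1.23 g Cu; 0.432 L Cl₂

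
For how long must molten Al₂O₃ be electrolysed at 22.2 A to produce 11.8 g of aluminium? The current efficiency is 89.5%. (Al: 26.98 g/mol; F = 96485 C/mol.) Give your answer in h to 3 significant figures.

1.77 h

n(Al) = 11.8 / 26.98 = 0.4374 mol
Al³⁺ + 3e⁻ → Al, so n(e⁻) = 3 × 0.4374 = 1.312 mol
Q = 1.312 × 96485 / 0.895 = 1.414×10^5 C
t = Q / I = 1.414×10^5 / 22.2 = 6369 s = 1.77 h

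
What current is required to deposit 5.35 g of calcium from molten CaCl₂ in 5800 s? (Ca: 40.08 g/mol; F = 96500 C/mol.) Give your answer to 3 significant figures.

4.44 A

n(Ca) = 5.35 / 40.08 = 0.1335 mol
Ca²⁺ + 2e⁻ → Ca, so n(e⁻) = 2 × 0.1335 = 0.2670 mol
Q = 0.2670 × 96500 = 25770 C
I = Q / t = 25770 / 5800 s = 4.44 A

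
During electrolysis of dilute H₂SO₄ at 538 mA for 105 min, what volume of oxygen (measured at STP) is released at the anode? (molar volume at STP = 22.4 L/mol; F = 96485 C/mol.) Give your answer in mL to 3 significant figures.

Q = 0.538 A × 6300 s = 3389 C
n(e⁻) = 3389 / 96485 = 0.03512 mol
2H₂O → O₂ + 4H⁺ + 4e⁻, so n(O₂) = 0.03512 / 4 = 0.008780 mol
V = 0.008780 × 22.4 = 0.1967 L
= 197 mL

197 mL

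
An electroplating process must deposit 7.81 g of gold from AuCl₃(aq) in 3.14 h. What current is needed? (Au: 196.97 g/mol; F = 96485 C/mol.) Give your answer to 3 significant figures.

n(Au) = 7.81 / 196.97 = 0.03965 mol
Au³⁺ + 3e⁻ → Au, so n(e⁻) = 3 × 0.03965 = 0.1190 mol
Q = 0.1190 × 96485 = 11480 C
I = Q / t = 11480 / 11304 s = 1.02 A

1.02 A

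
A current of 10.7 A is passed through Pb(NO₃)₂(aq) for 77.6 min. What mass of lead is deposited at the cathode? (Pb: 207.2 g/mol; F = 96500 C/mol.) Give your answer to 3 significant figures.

53.5 g

Q = 10.7 A × 4656 s = 49820 C
n(e⁻) = Q/F = 49820/96500 = 0.5163 mol
Pb²⁺ + 2e⁻ → Pb, so n(Pb) = 0.5163 / 2 = 0.2582 mol
m = 0.2582 × 207.2 = 53.5 g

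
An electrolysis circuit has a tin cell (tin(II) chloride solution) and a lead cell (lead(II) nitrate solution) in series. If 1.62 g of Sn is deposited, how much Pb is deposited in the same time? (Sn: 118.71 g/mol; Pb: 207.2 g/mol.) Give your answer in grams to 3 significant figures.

n(Sn) = 1.62 / 118.71 = 0.01365 mol
Sn²⁺ + 2e⁻ → Sn, so n(e⁻) = 2 × 0.01365 = 0.02730 mol
Since the cells are in series, n(e⁻) in the Pb cell is also 0.02730 mol.
Pb²⁺ + 2e⁻ → Pb, so n(Pb) = 0.02730 / 2 = 0.01365 mol
m(Pb) = 0.01365 × 207.2 = 2.83 g

2.83 g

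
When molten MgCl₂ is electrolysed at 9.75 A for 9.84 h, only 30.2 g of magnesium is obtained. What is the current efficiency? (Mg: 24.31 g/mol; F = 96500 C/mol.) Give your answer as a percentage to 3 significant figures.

Q = 9.75 × 35424 = 3.454×10^5 C
n(e⁻) = 3.454×10^5 / 96500 = 3.579 mol
Mg²⁺ + 2e⁻ → Mg, so theoretical n(Mg) = 1.790 mol → 43.51 g
Efficiency = 30.2 / 43.51 = 0.6941 = 69.4%

69.4%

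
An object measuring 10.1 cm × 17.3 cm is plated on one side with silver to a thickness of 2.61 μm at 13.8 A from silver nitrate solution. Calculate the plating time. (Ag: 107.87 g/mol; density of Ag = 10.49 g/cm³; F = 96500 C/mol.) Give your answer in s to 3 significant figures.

31.0 s

Plated area = 10.1 × 17.3 = 174.7 cm²
Volume = 174.7 × 2.61×10⁻⁴ cm = 0.04560 cm³
m(Ag) = 0.04560 × 10.49 = 0.4783 g
n(Ag) = 0.4783 / 107.87 = 0.004434 mol; n(e⁻) = 0.004434 mol
Q = 0.004434 × 96500 = 427.9 C
t = 427.9 / 13.8 = 31.01 s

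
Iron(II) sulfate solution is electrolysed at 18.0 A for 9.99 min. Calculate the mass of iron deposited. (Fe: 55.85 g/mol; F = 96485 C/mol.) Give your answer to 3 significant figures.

3.12 g

Charge passed = 18.0 × 599.4 = 10790 C
n(e⁻) = Q/F = 10790/96485 = 0.1118 mol
Fe²⁺ + 2e⁻ → Fe, so n(Fe) = 0.1118 / 2 = 0.05590 mol
m = 0.05590 × 55.85 = 3.12 g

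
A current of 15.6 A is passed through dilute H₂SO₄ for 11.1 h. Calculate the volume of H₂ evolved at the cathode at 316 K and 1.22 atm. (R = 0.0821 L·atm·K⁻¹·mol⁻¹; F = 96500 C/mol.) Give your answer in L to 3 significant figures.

68.7 L

Q = It = 15.6 × 39960 = 6.234×10^5 C
n(e⁻) = 6.234×10^5 / 96500 = 6.460 mol
2H⁺ + 2e⁻ → H₂, so n(H₂) = 6.460 / 2 = 3.230 mol
V = nRT/P = 3.230 × 0.0821 × 316 / 1.22 = 68.69 L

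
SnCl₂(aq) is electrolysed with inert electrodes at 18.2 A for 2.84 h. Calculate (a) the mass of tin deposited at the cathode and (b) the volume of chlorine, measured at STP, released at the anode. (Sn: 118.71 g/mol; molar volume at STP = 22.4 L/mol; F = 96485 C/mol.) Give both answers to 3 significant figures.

114 g Sn; 21.6 L Cl₂

Q = 18.2 × 10224 = 1.861×10^5 C; n(e⁻) = 1.861×10^5 / 96485 = 1.929 mol
Cathode: Sn²⁺ + 2e⁻ → Sn → n(Sn) = 1.929/2 = 0.9645 mol → 114 g
Anode: 2Cl⁻ → Cl₂ + 2e⁻ → n(Cl₂) = 1.929/2 = 0.9645 mol → 21.6 L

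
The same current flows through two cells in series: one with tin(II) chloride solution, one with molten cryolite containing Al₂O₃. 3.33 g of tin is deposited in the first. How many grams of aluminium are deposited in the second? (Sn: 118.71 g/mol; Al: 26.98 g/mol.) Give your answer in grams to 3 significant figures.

0.505 g

n(Sn) = 3.33 / 118.71 = 0.02805 mol
Sn²⁺ + 2e⁻ → Sn, so n(e⁻) = 2 × 0.02805 = 0.05610 mol
Since the cells are in series, n(e⁻) in the Al cell is also 0.05610 mol.
Al³⁺ + 3e⁻ → Al, so n(Al) = 0.05610 / 3 = 0.01870 mol
m(Al) = 0.01870 × 26.98 = 0.505 g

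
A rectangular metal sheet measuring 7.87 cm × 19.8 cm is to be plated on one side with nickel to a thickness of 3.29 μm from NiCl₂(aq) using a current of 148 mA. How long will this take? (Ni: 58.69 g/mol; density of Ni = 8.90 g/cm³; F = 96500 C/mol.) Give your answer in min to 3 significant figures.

Plated area = 7.87 × 19.8 = 155.8 cm²
Volume = 155.8 × 3.29×10⁻⁴ cm = 0.05126 cm³
m(Ni) = 0.05126 × 8.90 = 0.4562 g
n(Ni) = 0.4562 / 58.69 = 0.007773 mol; n(e⁻) = 2 × 0.007773 = 0.01555 mol
Q = 0.01555 × 96500 = 1501 C
t = 1501 / 0.148 = 10140 s = 169 min

169 min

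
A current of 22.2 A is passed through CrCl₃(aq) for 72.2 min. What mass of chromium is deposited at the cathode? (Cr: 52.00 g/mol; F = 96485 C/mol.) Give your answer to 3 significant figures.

Q = 22.2 A × 4332 s = 96170 C
n(e⁻) = 96170 / 96485 = 0.9967 mol
Cr³⁺ + 3e⁻ → Cr, so n(Cr) = 0.9967 / 3 = 0.3322 mol
m = 0.3322 × 52.00 = 17.3 g

17.3 g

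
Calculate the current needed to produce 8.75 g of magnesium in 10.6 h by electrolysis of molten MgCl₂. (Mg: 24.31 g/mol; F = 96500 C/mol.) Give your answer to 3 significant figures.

n(Mg) = 8.75 / 24.31 = 0.3599 mol
Mg²⁺ + 2e⁻ → Mg, so n(e⁻) = 2 × 0.3599 = 0.7198 mol
Q = 0.7198 × 96500 = 69460 C
I = Q / t = 69460 / 38160 s = 1.82 A

1.82 A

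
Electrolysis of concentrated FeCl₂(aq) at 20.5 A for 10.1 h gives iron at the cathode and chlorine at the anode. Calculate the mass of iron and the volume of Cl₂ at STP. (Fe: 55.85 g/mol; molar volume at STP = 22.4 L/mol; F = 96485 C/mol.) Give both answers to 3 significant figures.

Q = 20.5 × 36360 = 7.454×10^5 C; n(e⁻) = 7.454×10^5 / 96485 = 7.726 mol
Cathode: Fe²⁺ + 2e⁻ → Fe → n(Fe) = 7.726/2 = 3.863 mol → 216 g
Anode: 2Cl⁻ → Cl₂ + 2e⁻ → n(Cl₂) = 7.726/2 = 3.863 mol → 86.5 L

216 g Fe; 86.5 L Cl₂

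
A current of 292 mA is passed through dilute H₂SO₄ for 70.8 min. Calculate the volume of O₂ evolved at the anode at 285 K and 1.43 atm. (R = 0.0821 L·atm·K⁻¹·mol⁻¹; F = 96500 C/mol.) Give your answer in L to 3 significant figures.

Q = It = 0.292 × 4248 = 1240 C
n(e⁻) = 1240 / 96500 = 0.01285 mol
2H₂O → O₂ + 4H⁺ + 4e⁻, so n(O₂) = 0.01285 / 4 = 0.003213 mol
V = nRT/P = 0.003213 × 0.0821 × 285 / 1.43 = 0.05257 L

0.0526 L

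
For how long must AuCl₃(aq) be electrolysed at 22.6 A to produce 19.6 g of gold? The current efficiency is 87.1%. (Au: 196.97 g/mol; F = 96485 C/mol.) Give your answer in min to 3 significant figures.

24.4 min

n(Au) = 19.6 / 196.97 = 0.09951 mol
Au³⁺ + 3e⁻ → Au, so n(e⁻) = 3 × 0.09951 = 0.2985 mol
Q = 0.2985 × 96485 / 0.871 = 33070 C
t = Q / I = 33070 / 22.6 = 1463 s = 24.4 min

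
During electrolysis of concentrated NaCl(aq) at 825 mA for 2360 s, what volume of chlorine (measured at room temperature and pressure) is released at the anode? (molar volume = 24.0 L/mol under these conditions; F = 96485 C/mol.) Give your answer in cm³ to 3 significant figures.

242 cm³

Q = It = 0.825 × 2360 = 1947 C
n(e⁻) = 1947 / 96485 = 0.02018 mol
2Cl⁻ → Cl₂ + 2e⁻, so n(Cl₂) = 0.02018 / 2 = 0.01009 mol
V = 0.01009 × 24.0 = 0.2422 L
= 242 cm³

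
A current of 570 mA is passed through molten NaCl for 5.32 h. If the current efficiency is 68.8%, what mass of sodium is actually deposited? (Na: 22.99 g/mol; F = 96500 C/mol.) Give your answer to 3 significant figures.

Q = 0.570 × 19152 = 10920 C
n(e⁻) = 10920 / 96500 = 0.1132 mol
Na⁺ + e⁻ → Na, so theoretical m(Na) = 0.1132 × 22.99 = 2.602 g
Actual mass = 68.8% × 2.602 = 1.79 g

1.79 g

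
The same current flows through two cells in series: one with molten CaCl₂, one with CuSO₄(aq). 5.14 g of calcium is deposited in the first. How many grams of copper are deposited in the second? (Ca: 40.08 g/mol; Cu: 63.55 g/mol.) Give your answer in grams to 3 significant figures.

n(Ca) = 5.14 / 40.08 = 0.1282 mol
Ca²⁺ + 2e⁻ → Ca, so n(e⁻) = 2 × 0.1282 = 0.2564 mol
In series, the same 0.2564 mol of electrons flows through the second cell.
Cu²⁺ + 2e⁻ → Cu, so n(Cu) = 0.2564 / 2 = 0.1282 mol
m(Cu) = 0.1282 × 63.55 = 8.15 g

8.15 g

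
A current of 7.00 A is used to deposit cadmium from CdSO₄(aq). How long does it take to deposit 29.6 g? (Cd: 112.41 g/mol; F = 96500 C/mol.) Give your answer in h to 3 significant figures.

2.02 h

n(Cd) = 29.6 / 112.41 = 0.2633 mol
Cd²⁺ + 2e⁻ → Cd, so n(e⁻) = 2 × 0.2633 = 0.5266 mol
Q = 0.5266 × 96500 = 50820 C
t = Q / I = 50820 / 7.00 = 7260 s = 2.02 h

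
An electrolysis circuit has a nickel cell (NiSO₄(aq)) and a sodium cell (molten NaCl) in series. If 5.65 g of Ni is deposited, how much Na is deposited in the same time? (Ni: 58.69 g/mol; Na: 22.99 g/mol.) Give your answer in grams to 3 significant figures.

4.43 g

n(Ni) = 5.65 / 58.69 = 0.09627 mol
Ni²⁺ + 2e⁻ → Ni, so n(e⁻) = 2 × 0.09627 = 0.1925 mol
Since the cells are in series, n(e⁻) in the Na cell is also 0.1925 mol.
Na⁺ + e⁻ → Na, so n(Na) = 0.1925 mol
m(Na) = 0.1925 × 22.99 = 4.43 g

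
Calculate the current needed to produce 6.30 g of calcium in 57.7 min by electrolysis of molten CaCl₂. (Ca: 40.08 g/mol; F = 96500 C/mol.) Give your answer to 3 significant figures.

8.76 A

n(Ca) = 6.30 / 40.08 = 0.1572 mol
Ca²⁺ + 2e⁻ → Ca, so n(e⁻) = 2 × 0.1572 = 0.3144 mol
Q = 0.3144 × 96500 = 30340 C
I = Q / t = 30340 / 3462 s = 8.76 A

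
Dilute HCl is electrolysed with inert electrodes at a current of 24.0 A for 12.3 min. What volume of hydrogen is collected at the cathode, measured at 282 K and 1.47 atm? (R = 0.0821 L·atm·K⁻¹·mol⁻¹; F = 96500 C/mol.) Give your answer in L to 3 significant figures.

Charge passed = 24.0 × 738 = 17710 C
n(e⁻) = Q/F = 17710/96500 = 0.1835 mol
2H⁺ + 2e⁻ → H₂, so n(H₂) = 0.1835 / 2 = 0.09175 mol
V = nRT/P = 0.09175 × 0.0821 × 282 / 1.47 = 1.445 L

1.45 L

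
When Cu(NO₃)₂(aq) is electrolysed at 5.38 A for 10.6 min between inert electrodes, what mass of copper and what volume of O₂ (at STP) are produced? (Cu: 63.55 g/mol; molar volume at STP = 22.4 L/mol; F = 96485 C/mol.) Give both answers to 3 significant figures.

Q = 5.38 × 636 = 3422 C; n(e⁻) = 3422 / 96485 = 0.03547 mol
Cathode: Cu²⁺ + 2e⁻ → Cu → n(Cu) = 0.03547/2 = 0.01774 mol → 1.13 g
Anode: 2H₂O → O₂ + 4H⁺ + 4e⁻ → n(O₂) = 0.03547/4 = 0.008868 mol → 0.199 L

1.13 g Cu; 0.199 L O₂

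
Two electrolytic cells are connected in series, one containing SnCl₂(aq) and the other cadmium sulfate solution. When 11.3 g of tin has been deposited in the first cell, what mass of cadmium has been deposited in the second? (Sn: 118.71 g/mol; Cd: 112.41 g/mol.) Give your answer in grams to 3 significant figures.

n(Sn) = 11.3 / 118.71 = 0.09519 mol
Sn²⁺ + 2e⁻ → Sn, so n(e⁻) = 2 × 0.09519 = 0.1904 mol
In series, the same 0.1904 mol of electrons flows through the second cell.
Cd²⁺ + 2e⁻ → Cd, so n(Cd) = 0.1904 / 2 = 0.09520 mol
m(Cd) = 0.09520 × 112.41 = 10.7 g

10.7 g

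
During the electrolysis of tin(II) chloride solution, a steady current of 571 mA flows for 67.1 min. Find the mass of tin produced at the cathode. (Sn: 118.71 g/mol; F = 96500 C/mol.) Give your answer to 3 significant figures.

1.41 g

Q = It = 0.571 × 4026 = 2299 C
n(e⁻) = Q/F = 2299/96500 = 0.02382 mol
Sn²⁺ + 2e⁻ → Sn, so n(Sn) = 0.02382 / 2 = 0.01191 mol
m = 0.01191 × 118.71 = 1.41 g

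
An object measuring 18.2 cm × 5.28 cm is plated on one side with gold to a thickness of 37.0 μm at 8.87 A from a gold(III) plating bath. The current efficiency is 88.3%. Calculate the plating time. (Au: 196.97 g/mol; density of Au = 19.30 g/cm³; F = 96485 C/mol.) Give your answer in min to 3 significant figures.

Plated area = 18.2 × 5.28 = 96.10 cm²
Volume = 96.10 × 37.0×10⁻⁴ cm = 0.3556 cm³
m(Au) = 0.3556 × 19.30 = 6.863 g
n(Au) = 6.863 / 196.97 = 0.03484 mol; n(e⁻) = 3 × 0.03484 = 0.1045 mol
Q = 0.1045 × 96485 / 0.883 = 11420 C
t = 11420 / 8.87 = 1287 s = 21.5 min

21.5 min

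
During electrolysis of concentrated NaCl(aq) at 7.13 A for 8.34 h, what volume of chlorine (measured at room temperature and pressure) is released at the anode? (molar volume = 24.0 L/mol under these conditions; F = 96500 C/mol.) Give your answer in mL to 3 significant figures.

26600 mL

Charge passed = 7.13 × 30024 = 2.141×10^5 C
n(e⁻) = 2.141×10^5 / 96500 = 2.219 mol
2Cl⁻ → Cl₂ + 2e⁻, so n(Cl₂) = 2.219 / 2 = 1.110 mol
V = 1.110 × 24.0 = 26.64 L
= 26600 mL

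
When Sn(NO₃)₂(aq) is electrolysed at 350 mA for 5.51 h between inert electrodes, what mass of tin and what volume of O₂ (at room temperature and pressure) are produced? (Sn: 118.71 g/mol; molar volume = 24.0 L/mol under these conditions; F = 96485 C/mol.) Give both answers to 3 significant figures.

Q = 0.350 × 19836 = 6943 C; n(e⁻) = 6943 / 96485 = 0.07196 mol
Cathode: Sn²⁺ + 2e⁻ → Sn → n(Sn) = 0.07196/2 = 0.03598 mol → 4.27 g
Anode: 2H₂O → O₂ + 4H⁺ + 4e⁻ → n(O₂) = 0.07196/4 = 0.01799 mol → 0.432 L

4.27 g Sn; 0.432 L O₂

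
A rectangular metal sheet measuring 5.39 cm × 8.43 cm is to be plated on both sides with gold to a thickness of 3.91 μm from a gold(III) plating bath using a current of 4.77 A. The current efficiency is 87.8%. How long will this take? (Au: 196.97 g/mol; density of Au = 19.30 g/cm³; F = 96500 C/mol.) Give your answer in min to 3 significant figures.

4.01 min

Plated area = 2 × 5.39 × 8.43 = 90.88 cm²
Volume = 90.88 × 3.91×10⁻⁴ cm = 0.03553 cm³
m(Au) = 0.03553 × 19.30 = 0.6857 g
n(Au) = 0.6857 / 196.97 = 0.003481 mol; n(e⁻) = 3 × 0.003481 = 0.01044 mol
Q = 0.01044 × 96500 / 0.878 = 1147 C
t = 1147 / 4.77 = 240.5 s = 4.01 min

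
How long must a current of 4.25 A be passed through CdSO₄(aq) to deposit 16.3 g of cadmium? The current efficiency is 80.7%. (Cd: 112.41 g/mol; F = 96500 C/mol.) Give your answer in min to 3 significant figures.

136 min

n(Cd) = 16.3 / 112.41 = 0.1450 mol
Cd²⁺ + 2e⁻ → Cd, so n(e⁻) = 2 × 0.1450 = 0.2900 mol
Q = 0.2900 × 96500 / 0.807 = 34680 C
t = Q / I = 34680 / 4.25 = 8160 s = 136 min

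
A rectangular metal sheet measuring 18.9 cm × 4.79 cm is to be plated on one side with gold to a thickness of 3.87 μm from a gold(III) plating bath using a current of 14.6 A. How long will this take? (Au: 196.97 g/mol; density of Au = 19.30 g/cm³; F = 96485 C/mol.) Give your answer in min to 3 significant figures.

1.13 min

Plated area = 18.9 × 4.79 = 90.53 cm²
Volume = 90.53 × 3.87×10⁻⁴ cm = 0.03504 cm³
m(Au) = 0.03504 × 19.30 = 0.6763 g
n(Au) = 0.6763 / 196.97 = 0.003434 mol; n(e⁻) = 3 × 0.003434 = 0.01030 mol
Q = 0.01030 × 96485 = 993.8 C
t = 993.8 / 14.6 = 68.07 s = 1.13 min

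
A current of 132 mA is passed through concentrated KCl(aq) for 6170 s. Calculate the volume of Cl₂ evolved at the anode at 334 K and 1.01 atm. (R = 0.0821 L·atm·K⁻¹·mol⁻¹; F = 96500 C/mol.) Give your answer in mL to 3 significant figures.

Q = It = 0.132 × 6170 = 814.4 C
Moles of electrons = 814.4 / 96500 = 0.008439 mol
2Cl⁻ → Cl₂ + 2e⁻, so n(Cl₂) = 0.008439 / 2 = 0.004220 mol
V = nRT/P = 0.004220 × 0.0821 × 334 / 1.01 = 0.1146 L
= 115 mL

115 mL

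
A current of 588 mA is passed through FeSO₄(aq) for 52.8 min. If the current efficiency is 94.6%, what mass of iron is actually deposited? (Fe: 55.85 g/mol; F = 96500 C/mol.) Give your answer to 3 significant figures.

0.510 g

Q = 0.588 × 3168 = 1863 C
n(e⁻) = 1863 / 96500 = 0.01931 mol
Fe²⁺ + 2e⁻ → Fe, so theoretical m(Fe) = 0.009655 × 55.85 = 0.5392 g
Actual mass = 94.6% × 0.5392 = 0.510 g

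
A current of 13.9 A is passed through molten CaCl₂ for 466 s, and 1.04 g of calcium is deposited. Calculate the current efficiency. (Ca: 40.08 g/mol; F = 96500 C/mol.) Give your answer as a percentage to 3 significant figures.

77.3%

Q = 13.9 × 466 = 6477 C
n(e⁻) = 6477 / 96500 = 0.06712 mol
Ca²⁺ + 2e⁻ → Ca, so theoretical n(Ca) = 0.03356 mol → 1.345 g
Efficiency = 1.04 / 1.345 = 0.7732 = 77.3%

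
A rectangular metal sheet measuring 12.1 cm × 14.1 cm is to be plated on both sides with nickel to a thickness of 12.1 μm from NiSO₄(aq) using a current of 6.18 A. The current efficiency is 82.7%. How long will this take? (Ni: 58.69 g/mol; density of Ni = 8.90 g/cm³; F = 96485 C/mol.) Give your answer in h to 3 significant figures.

0.657 h

Plated area = 2 × 12.1 × 14.1 = 341.2 cm²
Volume = 341.2 × 12.1×10⁻⁴ cm = 0.4129 cm³
m(Ni) = 0.4129 × 8.90 = 3.675 g
n(Ni) = 3.675 / 58.69 = 0.06262 mol; n(e⁻) = 2 × 0.06262 = 0.1252 mol
Q = 0.1252 × 96485 / 0.827 = 14610 C
t = 14610 / 6.18 = 2364 s = 0.657 h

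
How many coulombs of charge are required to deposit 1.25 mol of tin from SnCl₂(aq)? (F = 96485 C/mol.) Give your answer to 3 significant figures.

2.41×10^5 C

Sn²⁺ + 2e⁻ → Sn, so n(e⁻) = 2 × 1.25 = 2.500 mol
Q = 2.500 × 96485 = 2.412×10^5 C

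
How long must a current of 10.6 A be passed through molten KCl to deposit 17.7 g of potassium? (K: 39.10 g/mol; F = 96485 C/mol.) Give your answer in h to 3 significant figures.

n(K) = 17.7 / 39.10 = 0.4527 mol
K⁺ + e⁻ → K, so n(e⁻) = 0.4527 mol
Q = 0.4527 × 96485 = 43680 C
t = Q / I = 43680 / 10.6 = 4121 s = 1.14 h

1.14 h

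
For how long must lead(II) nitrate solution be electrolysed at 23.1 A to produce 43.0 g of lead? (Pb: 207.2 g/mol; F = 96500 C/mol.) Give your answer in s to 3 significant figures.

1730 s

n(Pb) = 43.0 / 207.2 = 0.2075 mol
Pb²⁺ + 2e⁻ → Pb, so n(e⁻) = 2 × 0.2075 = 0.4150 mol
Q = 0.4150 × 96500 = 40050 C
t = Q / I = 40050 / 23.1 = 1734 s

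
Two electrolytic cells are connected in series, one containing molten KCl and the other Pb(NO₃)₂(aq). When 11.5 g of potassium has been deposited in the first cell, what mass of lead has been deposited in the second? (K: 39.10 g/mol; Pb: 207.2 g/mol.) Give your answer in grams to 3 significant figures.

n(K) = 11.5 / 39.10 = 0.2941 mol
K⁺ + e⁻ → K, so n(e⁻) = 0.2941 mol
In series, the same 0.2941 mol of electrons flows through the second cell.
Pb²⁺ + 2e⁻ → Pb, so n(Pb) = 0.2941 / 2 = 0.1471 mol
m(Pb) = 0.1471 × 207.2 = 30.5 g

30.5 g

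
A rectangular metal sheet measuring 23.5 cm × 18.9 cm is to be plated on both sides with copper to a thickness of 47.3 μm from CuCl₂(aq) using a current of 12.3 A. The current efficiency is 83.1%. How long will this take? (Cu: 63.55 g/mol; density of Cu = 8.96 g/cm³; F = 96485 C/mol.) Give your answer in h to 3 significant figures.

Plated area = 2 × 23.5 × 18.9 = 888.3 cm²
Volume = 888.3 × 47.3×10⁻⁴ cm = 4.202 cm³
m(Cu) = 4.202 × 8.96 = 37.65 g
n(Cu) = 37.65 / 63.55 = 0.5924 mol; n(e⁻) = 2 × 0.5924 = 1.185 mol
Q = 1.185 × 96485 / 0.831 = 1.376×10^5 C
t = 1.376×10^5 / 12.3 = 11190 s = 3.11 h

3.11 h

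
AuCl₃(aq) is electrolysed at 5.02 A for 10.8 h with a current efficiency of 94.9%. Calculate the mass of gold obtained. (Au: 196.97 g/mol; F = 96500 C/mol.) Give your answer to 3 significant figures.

126 g

Q = 5.02 × 38880 = 1.952×10^5 C
n(e⁻) = 1.952×10^5 / 96500 = 2.023 mol
Au³⁺ + 3e⁻ → Au, so theoretical m(Au) = 0.6743 × 196.97 = 132.8 g
Actual mass = 94.9% × 132.8 = 126 g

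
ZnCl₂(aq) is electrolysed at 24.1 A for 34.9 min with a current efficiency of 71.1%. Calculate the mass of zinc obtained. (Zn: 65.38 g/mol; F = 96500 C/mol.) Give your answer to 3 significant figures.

12.2 g

Q = 24.1 × 2094 = 50470 C
n(e⁻) = 50470 / 96500 = 0.5230 mol
Zn²⁺ + 2e⁻ → Zn, so theoretical m(Zn) = 0.2615 × 65.38 = 17.10 g
Actual mass = 71.1% × 17.10 = 12.2 g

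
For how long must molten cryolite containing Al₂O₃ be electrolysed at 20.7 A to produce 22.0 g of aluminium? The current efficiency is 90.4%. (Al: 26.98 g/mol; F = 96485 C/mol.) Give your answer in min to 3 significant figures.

210 min

n(Al) = 22.0 / 26.98 = 0.8154 mol
Al³⁺ + 3e⁻ → Al, so n(e⁻) = 3 × 0.8154 = 2.446 mol
Q = 2.446 × 96485 / 0.904 = 2.611×10^5 C
t = Q / I = 2.611×10^5 / 20.7 = 12610 s = 210 min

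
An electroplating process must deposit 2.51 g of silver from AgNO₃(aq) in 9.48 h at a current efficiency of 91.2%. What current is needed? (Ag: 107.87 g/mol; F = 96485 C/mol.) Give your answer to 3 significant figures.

n(Ag) = 2.51 / 107.87 = 0.02327 mol
Ag⁺ + e⁻ → Ag, so n(e⁻) = 0.02327 mol
Q = 0.02327 × 96485 / 0.912 = 2462 C
I = Q / t = 2462 / 34128 s = 0.0721 A

0.0721 A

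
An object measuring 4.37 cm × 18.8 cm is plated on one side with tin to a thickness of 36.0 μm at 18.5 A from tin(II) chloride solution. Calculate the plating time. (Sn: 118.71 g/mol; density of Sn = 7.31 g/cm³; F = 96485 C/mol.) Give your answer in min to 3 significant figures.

Plated area = 4.37 × 18.8 = 82.16 cm²
Volume = 82.16 × 36.0×10⁻⁴ cm = 0.2958 cm³
m(Sn) = 0.2958 × 7.31 = 2.162 g
n(Sn) = 2.162 / 118.71 = 0.01821 mol; n(e⁻) = 2 × 0.01821 = 0.03642 mol
Q = 0.03642 × 96485 = 3514 C
t = 3514 / 18.5 = 189.9 s = 3.17 min

3.17 min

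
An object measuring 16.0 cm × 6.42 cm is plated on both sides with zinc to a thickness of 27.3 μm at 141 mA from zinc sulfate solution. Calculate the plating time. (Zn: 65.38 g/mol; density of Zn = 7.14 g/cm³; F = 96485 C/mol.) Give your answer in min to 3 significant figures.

1400 min

Plated area = 2 × 16.0 × 6.42 = 205.4 cm²
Volume = 205.4 × 27.3×10⁻⁴ cm = 0.5607 cm³
m(Zn) = 0.5607 × 7.14 = 4.003 g
n(Zn) = 4.003 / 65.38 = 0.06123 mol; n(e⁻) = 2 × 0.06123 = 0.1225 mol
Q = 0.1225 × 96485 = 11820 C
t = 11820 / 0.141 = 83830 s = 1400 min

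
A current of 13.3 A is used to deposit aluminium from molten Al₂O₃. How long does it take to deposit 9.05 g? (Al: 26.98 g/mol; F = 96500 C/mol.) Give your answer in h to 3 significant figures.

n(Al) = 9.05 / 26.98 = 0.3354 mol
Al³⁺ + 3e⁻ → Al, so n(e⁻) = 3 × 0.3354 = 1.006 mol
Q = 1.006 × 96500 = 97080 C
t = Q / I = 97080 / 13.3 = 7299 s = 2.03 h

2.03 h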